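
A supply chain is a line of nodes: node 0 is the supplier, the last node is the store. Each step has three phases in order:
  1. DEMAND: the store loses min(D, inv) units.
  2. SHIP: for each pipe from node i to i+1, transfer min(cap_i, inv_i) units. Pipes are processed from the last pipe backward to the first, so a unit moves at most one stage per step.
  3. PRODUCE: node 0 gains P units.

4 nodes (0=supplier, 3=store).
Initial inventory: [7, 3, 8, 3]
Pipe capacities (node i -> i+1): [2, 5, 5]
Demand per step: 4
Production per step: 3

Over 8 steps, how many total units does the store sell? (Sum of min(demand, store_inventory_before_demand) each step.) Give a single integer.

Answer: 24

Derivation:
Step 1: sold=3 (running total=3) -> [8 2 6 5]
Step 2: sold=4 (running total=7) -> [9 2 3 6]
Step 3: sold=4 (running total=11) -> [10 2 2 5]
Step 4: sold=4 (running total=15) -> [11 2 2 3]
Step 5: sold=3 (running total=18) -> [12 2 2 2]
Step 6: sold=2 (running total=20) -> [13 2 2 2]
Step 7: sold=2 (running total=22) -> [14 2 2 2]
Step 8: sold=2 (running total=24) -> [15 2 2 2]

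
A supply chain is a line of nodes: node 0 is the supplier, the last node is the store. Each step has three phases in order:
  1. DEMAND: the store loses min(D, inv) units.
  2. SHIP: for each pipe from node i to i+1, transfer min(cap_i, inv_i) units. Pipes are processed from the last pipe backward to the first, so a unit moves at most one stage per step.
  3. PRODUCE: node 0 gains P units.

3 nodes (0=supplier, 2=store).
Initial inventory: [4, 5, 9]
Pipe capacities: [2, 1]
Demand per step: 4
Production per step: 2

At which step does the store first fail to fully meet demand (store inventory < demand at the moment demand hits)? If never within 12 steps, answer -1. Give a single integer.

Step 1: demand=4,sold=4 ship[1->2]=1 ship[0->1]=2 prod=2 -> [4 6 6]
Step 2: demand=4,sold=4 ship[1->2]=1 ship[0->1]=2 prod=2 -> [4 7 3]
Step 3: demand=4,sold=3 ship[1->2]=1 ship[0->1]=2 prod=2 -> [4 8 1]
Step 4: demand=4,sold=1 ship[1->2]=1 ship[0->1]=2 prod=2 -> [4 9 1]
Step 5: demand=4,sold=1 ship[1->2]=1 ship[0->1]=2 prod=2 -> [4 10 1]
Step 6: demand=4,sold=1 ship[1->2]=1 ship[0->1]=2 prod=2 -> [4 11 1]
Step 7: demand=4,sold=1 ship[1->2]=1 ship[0->1]=2 prod=2 -> [4 12 1]
Step 8: demand=4,sold=1 ship[1->2]=1 ship[0->1]=2 prod=2 -> [4 13 1]
Step 9: demand=4,sold=1 ship[1->2]=1 ship[0->1]=2 prod=2 -> [4 14 1]
Step 10: demand=4,sold=1 ship[1->2]=1 ship[0->1]=2 prod=2 -> [4 15 1]
Step 11: demand=4,sold=1 ship[1->2]=1 ship[0->1]=2 prod=2 -> [4 16 1]
Step 12: demand=4,sold=1 ship[1->2]=1 ship[0->1]=2 prod=2 -> [4 17 1]
First stockout at step 3

3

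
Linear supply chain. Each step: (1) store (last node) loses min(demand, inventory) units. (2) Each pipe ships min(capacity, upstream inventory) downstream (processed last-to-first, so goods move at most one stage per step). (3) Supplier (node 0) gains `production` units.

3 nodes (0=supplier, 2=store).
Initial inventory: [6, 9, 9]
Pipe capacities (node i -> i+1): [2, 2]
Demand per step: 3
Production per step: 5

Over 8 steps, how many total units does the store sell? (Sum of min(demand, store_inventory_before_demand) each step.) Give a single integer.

Answer: 23

Derivation:
Step 1: sold=3 (running total=3) -> [9 9 8]
Step 2: sold=3 (running total=6) -> [12 9 7]
Step 3: sold=3 (running total=9) -> [15 9 6]
Step 4: sold=3 (running total=12) -> [18 9 5]
Step 5: sold=3 (running total=15) -> [21 9 4]
Step 6: sold=3 (running total=18) -> [24 9 3]
Step 7: sold=3 (running total=21) -> [27 9 2]
Step 8: sold=2 (running total=23) -> [30 9 2]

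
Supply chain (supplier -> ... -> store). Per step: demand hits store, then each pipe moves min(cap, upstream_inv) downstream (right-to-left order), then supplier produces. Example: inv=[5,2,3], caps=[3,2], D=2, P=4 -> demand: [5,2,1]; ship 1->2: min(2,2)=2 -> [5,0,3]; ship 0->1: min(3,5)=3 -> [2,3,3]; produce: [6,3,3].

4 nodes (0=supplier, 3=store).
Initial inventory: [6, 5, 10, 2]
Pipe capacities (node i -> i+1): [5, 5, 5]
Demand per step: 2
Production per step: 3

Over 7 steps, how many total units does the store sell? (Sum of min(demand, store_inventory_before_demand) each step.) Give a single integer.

Answer: 14

Derivation:
Step 1: sold=2 (running total=2) -> [4 5 10 5]
Step 2: sold=2 (running total=4) -> [3 4 10 8]
Step 3: sold=2 (running total=6) -> [3 3 9 11]
Step 4: sold=2 (running total=8) -> [3 3 7 14]
Step 5: sold=2 (running total=10) -> [3 3 5 17]
Step 6: sold=2 (running total=12) -> [3 3 3 20]
Step 7: sold=2 (running total=14) -> [3 3 3 21]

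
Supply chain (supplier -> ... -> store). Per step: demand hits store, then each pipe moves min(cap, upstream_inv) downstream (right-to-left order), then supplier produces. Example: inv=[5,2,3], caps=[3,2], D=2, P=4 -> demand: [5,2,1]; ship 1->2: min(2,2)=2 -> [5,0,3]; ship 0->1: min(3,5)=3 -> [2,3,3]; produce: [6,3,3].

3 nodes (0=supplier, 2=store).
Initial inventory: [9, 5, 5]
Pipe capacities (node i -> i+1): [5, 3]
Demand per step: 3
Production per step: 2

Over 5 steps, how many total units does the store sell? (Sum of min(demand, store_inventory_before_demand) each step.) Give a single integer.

Answer: 15

Derivation:
Step 1: sold=3 (running total=3) -> [6 7 5]
Step 2: sold=3 (running total=6) -> [3 9 5]
Step 3: sold=3 (running total=9) -> [2 9 5]
Step 4: sold=3 (running total=12) -> [2 8 5]
Step 5: sold=3 (running total=15) -> [2 7 5]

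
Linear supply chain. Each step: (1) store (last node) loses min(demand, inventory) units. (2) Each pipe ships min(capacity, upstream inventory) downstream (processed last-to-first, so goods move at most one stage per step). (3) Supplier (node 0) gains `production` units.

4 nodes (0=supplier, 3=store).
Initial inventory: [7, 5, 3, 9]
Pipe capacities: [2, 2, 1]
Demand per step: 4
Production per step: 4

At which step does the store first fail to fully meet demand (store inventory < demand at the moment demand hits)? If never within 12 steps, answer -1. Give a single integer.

Step 1: demand=4,sold=4 ship[2->3]=1 ship[1->2]=2 ship[0->1]=2 prod=4 -> [9 5 4 6]
Step 2: demand=4,sold=4 ship[2->3]=1 ship[1->2]=2 ship[0->1]=2 prod=4 -> [11 5 5 3]
Step 3: demand=4,sold=3 ship[2->3]=1 ship[1->2]=2 ship[0->1]=2 prod=4 -> [13 5 6 1]
Step 4: demand=4,sold=1 ship[2->3]=1 ship[1->2]=2 ship[0->1]=2 prod=4 -> [15 5 7 1]
Step 5: demand=4,sold=1 ship[2->3]=1 ship[1->2]=2 ship[0->1]=2 prod=4 -> [17 5 8 1]
Step 6: demand=4,sold=1 ship[2->3]=1 ship[1->2]=2 ship[0->1]=2 prod=4 -> [19 5 9 1]
Step 7: demand=4,sold=1 ship[2->3]=1 ship[1->2]=2 ship[0->1]=2 prod=4 -> [21 5 10 1]
Step 8: demand=4,sold=1 ship[2->3]=1 ship[1->2]=2 ship[0->1]=2 prod=4 -> [23 5 11 1]
Step 9: demand=4,sold=1 ship[2->3]=1 ship[1->2]=2 ship[0->1]=2 prod=4 -> [25 5 12 1]
Step 10: demand=4,sold=1 ship[2->3]=1 ship[1->2]=2 ship[0->1]=2 prod=4 -> [27 5 13 1]
Step 11: demand=4,sold=1 ship[2->3]=1 ship[1->2]=2 ship[0->1]=2 prod=4 -> [29 5 14 1]
Step 12: demand=4,sold=1 ship[2->3]=1 ship[1->2]=2 ship[0->1]=2 prod=4 -> [31 5 15 1]
First stockout at step 3

3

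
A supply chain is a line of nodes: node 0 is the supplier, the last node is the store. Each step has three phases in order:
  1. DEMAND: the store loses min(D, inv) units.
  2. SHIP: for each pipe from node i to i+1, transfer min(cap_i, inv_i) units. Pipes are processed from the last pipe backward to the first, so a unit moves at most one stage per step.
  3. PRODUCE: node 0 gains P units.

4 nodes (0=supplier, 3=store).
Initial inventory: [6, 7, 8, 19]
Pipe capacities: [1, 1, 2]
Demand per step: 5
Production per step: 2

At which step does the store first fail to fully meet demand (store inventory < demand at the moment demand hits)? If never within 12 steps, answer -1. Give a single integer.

Step 1: demand=5,sold=5 ship[2->3]=2 ship[1->2]=1 ship[0->1]=1 prod=2 -> [7 7 7 16]
Step 2: demand=5,sold=5 ship[2->3]=2 ship[1->2]=1 ship[0->1]=1 prod=2 -> [8 7 6 13]
Step 3: demand=5,sold=5 ship[2->3]=2 ship[1->2]=1 ship[0->1]=1 prod=2 -> [9 7 5 10]
Step 4: demand=5,sold=5 ship[2->3]=2 ship[1->2]=1 ship[0->1]=1 prod=2 -> [10 7 4 7]
Step 5: demand=5,sold=5 ship[2->3]=2 ship[1->2]=1 ship[0->1]=1 prod=2 -> [11 7 3 4]
Step 6: demand=5,sold=4 ship[2->3]=2 ship[1->2]=1 ship[0->1]=1 prod=2 -> [12 7 2 2]
Step 7: demand=5,sold=2 ship[2->3]=2 ship[1->2]=1 ship[0->1]=1 prod=2 -> [13 7 1 2]
Step 8: demand=5,sold=2 ship[2->3]=1 ship[1->2]=1 ship[0->1]=1 prod=2 -> [14 7 1 1]
Step 9: demand=5,sold=1 ship[2->3]=1 ship[1->2]=1 ship[0->1]=1 prod=2 -> [15 7 1 1]
Step 10: demand=5,sold=1 ship[2->3]=1 ship[1->2]=1 ship[0->1]=1 prod=2 -> [16 7 1 1]
Step 11: demand=5,sold=1 ship[2->3]=1 ship[1->2]=1 ship[0->1]=1 prod=2 -> [17 7 1 1]
Step 12: demand=5,sold=1 ship[2->3]=1 ship[1->2]=1 ship[0->1]=1 prod=2 -> [18 7 1 1]
First stockout at step 6

6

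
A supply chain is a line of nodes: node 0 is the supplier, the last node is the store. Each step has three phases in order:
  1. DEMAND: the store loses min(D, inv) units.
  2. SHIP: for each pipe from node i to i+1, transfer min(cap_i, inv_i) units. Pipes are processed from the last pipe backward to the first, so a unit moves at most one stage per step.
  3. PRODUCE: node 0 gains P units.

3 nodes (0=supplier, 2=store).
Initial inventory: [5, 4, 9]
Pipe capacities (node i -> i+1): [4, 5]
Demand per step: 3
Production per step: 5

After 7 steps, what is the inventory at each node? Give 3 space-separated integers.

Step 1: demand=3,sold=3 ship[1->2]=4 ship[0->1]=4 prod=5 -> inv=[6 4 10]
Step 2: demand=3,sold=3 ship[1->2]=4 ship[0->1]=4 prod=5 -> inv=[7 4 11]
Step 3: demand=3,sold=3 ship[1->2]=4 ship[0->1]=4 prod=5 -> inv=[8 4 12]
Step 4: demand=3,sold=3 ship[1->2]=4 ship[0->1]=4 prod=5 -> inv=[9 4 13]
Step 5: demand=3,sold=3 ship[1->2]=4 ship[0->1]=4 prod=5 -> inv=[10 4 14]
Step 6: demand=3,sold=3 ship[1->2]=4 ship[0->1]=4 prod=5 -> inv=[11 4 15]
Step 7: demand=3,sold=3 ship[1->2]=4 ship[0->1]=4 prod=5 -> inv=[12 4 16]

12 4 16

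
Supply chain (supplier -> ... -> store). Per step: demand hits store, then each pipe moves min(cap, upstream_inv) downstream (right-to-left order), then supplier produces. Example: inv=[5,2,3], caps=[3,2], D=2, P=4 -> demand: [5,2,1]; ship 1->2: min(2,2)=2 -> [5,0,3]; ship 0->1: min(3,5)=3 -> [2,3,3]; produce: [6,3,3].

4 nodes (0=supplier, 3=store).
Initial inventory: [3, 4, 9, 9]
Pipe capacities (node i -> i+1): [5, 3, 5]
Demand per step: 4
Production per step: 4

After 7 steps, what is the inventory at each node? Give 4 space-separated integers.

Step 1: demand=4,sold=4 ship[2->3]=5 ship[1->2]=3 ship[0->1]=3 prod=4 -> inv=[4 4 7 10]
Step 2: demand=4,sold=4 ship[2->3]=5 ship[1->2]=3 ship[0->1]=4 prod=4 -> inv=[4 5 5 11]
Step 3: demand=4,sold=4 ship[2->3]=5 ship[1->2]=3 ship[0->1]=4 prod=4 -> inv=[4 6 3 12]
Step 4: demand=4,sold=4 ship[2->3]=3 ship[1->2]=3 ship[0->1]=4 prod=4 -> inv=[4 7 3 11]
Step 5: demand=4,sold=4 ship[2->3]=3 ship[1->2]=3 ship[0->1]=4 prod=4 -> inv=[4 8 3 10]
Step 6: demand=4,sold=4 ship[2->3]=3 ship[1->2]=3 ship[0->1]=4 prod=4 -> inv=[4 9 3 9]
Step 7: demand=4,sold=4 ship[2->3]=3 ship[1->2]=3 ship[0->1]=4 prod=4 -> inv=[4 10 3 8]

4 10 3 8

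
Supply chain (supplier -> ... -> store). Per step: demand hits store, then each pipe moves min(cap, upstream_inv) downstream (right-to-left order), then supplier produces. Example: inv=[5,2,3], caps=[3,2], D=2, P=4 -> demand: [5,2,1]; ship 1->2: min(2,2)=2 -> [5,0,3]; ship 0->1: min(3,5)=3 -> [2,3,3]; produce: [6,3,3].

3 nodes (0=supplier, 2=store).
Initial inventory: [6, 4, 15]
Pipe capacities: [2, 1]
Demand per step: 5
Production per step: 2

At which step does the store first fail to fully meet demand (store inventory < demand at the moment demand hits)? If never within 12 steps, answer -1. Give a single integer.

Step 1: demand=5,sold=5 ship[1->2]=1 ship[0->1]=2 prod=2 -> [6 5 11]
Step 2: demand=5,sold=5 ship[1->2]=1 ship[0->1]=2 prod=2 -> [6 6 7]
Step 3: demand=5,sold=5 ship[1->2]=1 ship[0->1]=2 prod=2 -> [6 7 3]
Step 4: demand=5,sold=3 ship[1->2]=1 ship[0->1]=2 prod=2 -> [6 8 1]
Step 5: demand=5,sold=1 ship[1->2]=1 ship[0->1]=2 prod=2 -> [6 9 1]
Step 6: demand=5,sold=1 ship[1->2]=1 ship[0->1]=2 prod=2 -> [6 10 1]
Step 7: demand=5,sold=1 ship[1->2]=1 ship[0->1]=2 prod=2 -> [6 11 1]
Step 8: demand=5,sold=1 ship[1->2]=1 ship[0->1]=2 prod=2 -> [6 12 1]
Step 9: demand=5,sold=1 ship[1->2]=1 ship[0->1]=2 prod=2 -> [6 13 1]
Step 10: demand=5,sold=1 ship[1->2]=1 ship[0->1]=2 prod=2 -> [6 14 1]
Step 11: demand=5,sold=1 ship[1->2]=1 ship[0->1]=2 prod=2 -> [6 15 1]
Step 12: demand=5,sold=1 ship[1->2]=1 ship[0->1]=2 prod=2 -> [6 16 1]
First stockout at step 4

4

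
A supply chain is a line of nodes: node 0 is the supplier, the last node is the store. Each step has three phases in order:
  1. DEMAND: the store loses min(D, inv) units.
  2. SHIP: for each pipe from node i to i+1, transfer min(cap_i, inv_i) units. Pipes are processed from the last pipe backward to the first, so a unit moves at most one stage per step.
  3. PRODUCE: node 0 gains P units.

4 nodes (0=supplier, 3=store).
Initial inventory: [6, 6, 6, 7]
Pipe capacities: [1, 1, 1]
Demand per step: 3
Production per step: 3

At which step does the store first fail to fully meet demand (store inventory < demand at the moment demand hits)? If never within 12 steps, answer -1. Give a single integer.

Step 1: demand=3,sold=3 ship[2->3]=1 ship[1->2]=1 ship[0->1]=1 prod=3 -> [8 6 6 5]
Step 2: demand=3,sold=3 ship[2->3]=1 ship[1->2]=1 ship[0->1]=1 prod=3 -> [10 6 6 3]
Step 3: demand=3,sold=3 ship[2->3]=1 ship[1->2]=1 ship[0->1]=1 prod=3 -> [12 6 6 1]
Step 4: demand=3,sold=1 ship[2->3]=1 ship[1->2]=1 ship[0->1]=1 prod=3 -> [14 6 6 1]
Step 5: demand=3,sold=1 ship[2->3]=1 ship[1->2]=1 ship[0->1]=1 prod=3 -> [16 6 6 1]
Step 6: demand=3,sold=1 ship[2->3]=1 ship[1->2]=1 ship[0->1]=1 prod=3 -> [18 6 6 1]
Step 7: demand=3,sold=1 ship[2->3]=1 ship[1->2]=1 ship[0->1]=1 prod=3 -> [20 6 6 1]
Step 8: demand=3,sold=1 ship[2->3]=1 ship[1->2]=1 ship[0->1]=1 prod=3 -> [22 6 6 1]
Step 9: demand=3,sold=1 ship[2->3]=1 ship[1->2]=1 ship[0->1]=1 prod=3 -> [24 6 6 1]
Step 10: demand=3,sold=1 ship[2->3]=1 ship[1->2]=1 ship[0->1]=1 prod=3 -> [26 6 6 1]
Step 11: demand=3,sold=1 ship[2->3]=1 ship[1->2]=1 ship[0->1]=1 prod=3 -> [28 6 6 1]
Step 12: demand=3,sold=1 ship[2->3]=1 ship[1->2]=1 ship[0->1]=1 prod=3 -> [30 6 6 1]
First stockout at step 4

4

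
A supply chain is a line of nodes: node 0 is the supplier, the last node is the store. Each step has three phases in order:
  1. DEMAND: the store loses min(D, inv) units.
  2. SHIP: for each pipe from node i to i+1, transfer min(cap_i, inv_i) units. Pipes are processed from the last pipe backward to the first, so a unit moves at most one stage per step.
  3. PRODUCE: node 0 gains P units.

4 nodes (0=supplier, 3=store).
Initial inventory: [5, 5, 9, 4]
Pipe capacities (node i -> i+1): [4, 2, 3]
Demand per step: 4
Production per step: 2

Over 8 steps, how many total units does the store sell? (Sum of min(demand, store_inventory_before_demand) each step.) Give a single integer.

Answer: 25

Derivation:
Step 1: sold=4 (running total=4) -> [3 7 8 3]
Step 2: sold=3 (running total=7) -> [2 8 7 3]
Step 3: sold=3 (running total=10) -> [2 8 6 3]
Step 4: sold=3 (running total=13) -> [2 8 5 3]
Step 5: sold=3 (running total=16) -> [2 8 4 3]
Step 6: sold=3 (running total=19) -> [2 8 3 3]
Step 7: sold=3 (running total=22) -> [2 8 2 3]
Step 8: sold=3 (running total=25) -> [2 8 2 2]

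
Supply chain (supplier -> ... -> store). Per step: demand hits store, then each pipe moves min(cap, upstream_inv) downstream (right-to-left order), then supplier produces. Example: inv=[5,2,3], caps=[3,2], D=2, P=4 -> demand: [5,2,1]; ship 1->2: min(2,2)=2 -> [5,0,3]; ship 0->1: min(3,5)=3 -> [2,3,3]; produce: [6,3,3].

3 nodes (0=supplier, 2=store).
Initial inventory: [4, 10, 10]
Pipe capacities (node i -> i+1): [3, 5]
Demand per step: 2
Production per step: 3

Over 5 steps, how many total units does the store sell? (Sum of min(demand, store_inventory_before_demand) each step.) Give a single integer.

Answer: 10

Derivation:
Step 1: sold=2 (running total=2) -> [4 8 13]
Step 2: sold=2 (running total=4) -> [4 6 16]
Step 3: sold=2 (running total=6) -> [4 4 19]
Step 4: sold=2 (running total=8) -> [4 3 21]
Step 5: sold=2 (running total=10) -> [4 3 22]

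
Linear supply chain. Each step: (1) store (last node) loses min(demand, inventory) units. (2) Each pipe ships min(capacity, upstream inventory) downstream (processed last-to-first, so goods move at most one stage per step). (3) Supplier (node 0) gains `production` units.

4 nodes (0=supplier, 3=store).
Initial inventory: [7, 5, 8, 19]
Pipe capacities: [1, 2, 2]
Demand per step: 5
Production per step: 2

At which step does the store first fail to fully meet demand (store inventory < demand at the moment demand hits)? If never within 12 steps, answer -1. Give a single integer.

Step 1: demand=5,sold=5 ship[2->3]=2 ship[1->2]=2 ship[0->1]=1 prod=2 -> [8 4 8 16]
Step 2: demand=5,sold=5 ship[2->3]=2 ship[1->2]=2 ship[0->1]=1 prod=2 -> [9 3 8 13]
Step 3: demand=5,sold=5 ship[2->3]=2 ship[1->2]=2 ship[0->1]=1 prod=2 -> [10 2 8 10]
Step 4: demand=5,sold=5 ship[2->3]=2 ship[1->2]=2 ship[0->1]=1 prod=2 -> [11 1 8 7]
Step 5: demand=5,sold=5 ship[2->3]=2 ship[1->2]=1 ship[0->1]=1 prod=2 -> [12 1 7 4]
Step 6: demand=5,sold=4 ship[2->3]=2 ship[1->2]=1 ship[0->1]=1 prod=2 -> [13 1 6 2]
Step 7: demand=5,sold=2 ship[2->3]=2 ship[1->2]=1 ship[0->1]=1 prod=2 -> [14 1 5 2]
Step 8: demand=5,sold=2 ship[2->3]=2 ship[1->2]=1 ship[0->1]=1 prod=2 -> [15 1 4 2]
Step 9: demand=5,sold=2 ship[2->3]=2 ship[1->2]=1 ship[0->1]=1 prod=2 -> [16 1 3 2]
Step 10: demand=5,sold=2 ship[2->3]=2 ship[1->2]=1 ship[0->1]=1 prod=2 -> [17 1 2 2]
Step 11: demand=5,sold=2 ship[2->3]=2 ship[1->2]=1 ship[0->1]=1 prod=2 -> [18 1 1 2]
Step 12: demand=5,sold=2 ship[2->3]=1 ship[1->2]=1 ship[0->1]=1 prod=2 -> [19 1 1 1]
First stockout at step 6

6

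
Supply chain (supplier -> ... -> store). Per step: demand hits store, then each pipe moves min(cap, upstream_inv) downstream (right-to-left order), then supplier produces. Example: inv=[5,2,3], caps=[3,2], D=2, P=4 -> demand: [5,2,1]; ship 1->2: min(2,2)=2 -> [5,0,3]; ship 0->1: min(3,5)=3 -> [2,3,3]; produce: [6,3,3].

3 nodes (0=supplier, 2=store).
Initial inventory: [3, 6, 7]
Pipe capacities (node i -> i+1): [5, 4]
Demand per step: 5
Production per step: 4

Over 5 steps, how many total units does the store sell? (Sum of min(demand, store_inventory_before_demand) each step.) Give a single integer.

Answer: 23

Derivation:
Step 1: sold=5 (running total=5) -> [4 5 6]
Step 2: sold=5 (running total=10) -> [4 5 5]
Step 3: sold=5 (running total=15) -> [4 5 4]
Step 4: sold=4 (running total=19) -> [4 5 4]
Step 5: sold=4 (running total=23) -> [4 5 4]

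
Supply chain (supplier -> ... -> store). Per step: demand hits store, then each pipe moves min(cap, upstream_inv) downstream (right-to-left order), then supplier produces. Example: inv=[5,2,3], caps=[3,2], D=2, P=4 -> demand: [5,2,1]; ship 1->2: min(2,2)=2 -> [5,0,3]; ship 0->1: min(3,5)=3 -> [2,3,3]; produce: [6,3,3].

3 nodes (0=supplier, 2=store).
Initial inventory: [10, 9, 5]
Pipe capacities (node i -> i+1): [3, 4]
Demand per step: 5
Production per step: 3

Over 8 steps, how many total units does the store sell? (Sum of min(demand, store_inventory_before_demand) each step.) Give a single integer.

Answer: 32

Derivation:
Step 1: sold=5 (running total=5) -> [10 8 4]
Step 2: sold=4 (running total=9) -> [10 7 4]
Step 3: sold=4 (running total=13) -> [10 6 4]
Step 4: sold=4 (running total=17) -> [10 5 4]
Step 5: sold=4 (running total=21) -> [10 4 4]
Step 6: sold=4 (running total=25) -> [10 3 4]
Step 7: sold=4 (running total=29) -> [10 3 3]
Step 8: sold=3 (running total=32) -> [10 3 3]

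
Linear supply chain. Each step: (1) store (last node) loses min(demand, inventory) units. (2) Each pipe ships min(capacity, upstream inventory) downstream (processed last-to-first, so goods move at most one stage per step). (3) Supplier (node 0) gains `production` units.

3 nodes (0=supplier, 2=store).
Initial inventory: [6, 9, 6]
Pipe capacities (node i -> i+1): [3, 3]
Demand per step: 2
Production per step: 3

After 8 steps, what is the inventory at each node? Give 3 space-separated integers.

Step 1: demand=2,sold=2 ship[1->2]=3 ship[0->1]=3 prod=3 -> inv=[6 9 7]
Step 2: demand=2,sold=2 ship[1->2]=3 ship[0->1]=3 prod=3 -> inv=[6 9 8]
Step 3: demand=2,sold=2 ship[1->2]=3 ship[0->1]=3 prod=3 -> inv=[6 9 9]
Step 4: demand=2,sold=2 ship[1->2]=3 ship[0->1]=3 prod=3 -> inv=[6 9 10]
Step 5: demand=2,sold=2 ship[1->2]=3 ship[0->1]=3 prod=3 -> inv=[6 9 11]
Step 6: demand=2,sold=2 ship[1->2]=3 ship[0->1]=3 prod=3 -> inv=[6 9 12]
Step 7: demand=2,sold=2 ship[1->2]=3 ship[0->1]=3 prod=3 -> inv=[6 9 13]
Step 8: demand=2,sold=2 ship[1->2]=3 ship[0->1]=3 prod=3 -> inv=[6 9 14]

6 9 14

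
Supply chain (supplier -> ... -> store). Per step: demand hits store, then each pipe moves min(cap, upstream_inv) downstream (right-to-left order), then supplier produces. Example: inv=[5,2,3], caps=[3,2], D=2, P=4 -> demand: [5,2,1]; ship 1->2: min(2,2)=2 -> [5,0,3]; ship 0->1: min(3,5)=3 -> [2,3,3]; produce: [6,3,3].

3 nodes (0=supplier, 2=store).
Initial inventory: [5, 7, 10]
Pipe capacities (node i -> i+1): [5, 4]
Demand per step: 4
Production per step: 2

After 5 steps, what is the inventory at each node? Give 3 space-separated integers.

Step 1: demand=4,sold=4 ship[1->2]=4 ship[0->1]=5 prod=2 -> inv=[2 8 10]
Step 2: demand=4,sold=4 ship[1->2]=4 ship[0->1]=2 prod=2 -> inv=[2 6 10]
Step 3: demand=4,sold=4 ship[1->2]=4 ship[0->1]=2 prod=2 -> inv=[2 4 10]
Step 4: demand=4,sold=4 ship[1->2]=4 ship[0->1]=2 prod=2 -> inv=[2 2 10]
Step 5: demand=4,sold=4 ship[1->2]=2 ship[0->1]=2 prod=2 -> inv=[2 2 8]

2 2 8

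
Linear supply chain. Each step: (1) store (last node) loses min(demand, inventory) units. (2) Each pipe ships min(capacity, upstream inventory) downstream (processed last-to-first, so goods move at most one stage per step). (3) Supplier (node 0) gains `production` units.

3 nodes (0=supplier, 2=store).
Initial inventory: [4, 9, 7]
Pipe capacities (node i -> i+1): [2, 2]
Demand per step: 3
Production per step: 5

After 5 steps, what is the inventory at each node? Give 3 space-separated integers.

Step 1: demand=3,sold=3 ship[1->2]=2 ship[0->1]=2 prod=5 -> inv=[7 9 6]
Step 2: demand=3,sold=3 ship[1->2]=2 ship[0->1]=2 prod=5 -> inv=[10 9 5]
Step 3: demand=3,sold=3 ship[1->2]=2 ship[0->1]=2 prod=5 -> inv=[13 9 4]
Step 4: demand=3,sold=3 ship[1->2]=2 ship[0->1]=2 prod=5 -> inv=[16 9 3]
Step 5: demand=3,sold=3 ship[1->2]=2 ship[0->1]=2 prod=5 -> inv=[19 9 2]

19 9 2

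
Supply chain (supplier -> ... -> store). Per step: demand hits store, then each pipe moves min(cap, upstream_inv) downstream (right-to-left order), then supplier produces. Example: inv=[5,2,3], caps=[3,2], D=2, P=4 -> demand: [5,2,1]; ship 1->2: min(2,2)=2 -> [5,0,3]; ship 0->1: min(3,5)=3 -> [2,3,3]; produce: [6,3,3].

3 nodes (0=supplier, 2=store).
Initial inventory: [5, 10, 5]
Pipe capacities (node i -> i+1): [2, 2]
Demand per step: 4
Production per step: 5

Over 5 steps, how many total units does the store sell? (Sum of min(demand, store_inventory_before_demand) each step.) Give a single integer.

Step 1: sold=4 (running total=4) -> [8 10 3]
Step 2: sold=3 (running total=7) -> [11 10 2]
Step 3: sold=2 (running total=9) -> [14 10 2]
Step 4: sold=2 (running total=11) -> [17 10 2]
Step 5: sold=2 (running total=13) -> [20 10 2]

Answer: 13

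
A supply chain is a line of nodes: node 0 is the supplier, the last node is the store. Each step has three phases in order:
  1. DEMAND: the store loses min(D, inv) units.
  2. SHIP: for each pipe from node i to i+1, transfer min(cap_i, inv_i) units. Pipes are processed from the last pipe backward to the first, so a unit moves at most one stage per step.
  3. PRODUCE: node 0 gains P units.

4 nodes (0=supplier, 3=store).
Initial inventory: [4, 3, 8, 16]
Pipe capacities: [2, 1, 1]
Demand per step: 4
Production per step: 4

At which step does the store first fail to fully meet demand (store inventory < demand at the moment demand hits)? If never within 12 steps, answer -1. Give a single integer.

Step 1: demand=4,sold=4 ship[2->3]=1 ship[1->2]=1 ship[0->1]=2 prod=4 -> [6 4 8 13]
Step 2: demand=4,sold=4 ship[2->3]=1 ship[1->2]=1 ship[0->1]=2 prod=4 -> [8 5 8 10]
Step 3: demand=4,sold=4 ship[2->3]=1 ship[1->2]=1 ship[0->1]=2 prod=4 -> [10 6 8 7]
Step 4: demand=4,sold=4 ship[2->3]=1 ship[1->2]=1 ship[0->1]=2 prod=4 -> [12 7 8 4]
Step 5: demand=4,sold=4 ship[2->3]=1 ship[1->2]=1 ship[0->1]=2 prod=4 -> [14 8 8 1]
Step 6: demand=4,sold=1 ship[2->3]=1 ship[1->2]=1 ship[0->1]=2 prod=4 -> [16 9 8 1]
Step 7: demand=4,sold=1 ship[2->3]=1 ship[1->2]=1 ship[0->1]=2 prod=4 -> [18 10 8 1]
Step 8: demand=4,sold=1 ship[2->3]=1 ship[1->2]=1 ship[0->1]=2 prod=4 -> [20 11 8 1]
Step 9: demand=4,sold=1 ship[2->3]=1 ship[1->2]=1 ship[0->1]=2 prod=4 -> [22 12 8 1]
Step 10: demand=4,sold=1 ship[2->3]=1 ship[1->2]=1 ship[0->1]=2 prod=4 -> [24 13 8 1]
Step 11: demand=4,sold=1 ship[2->3]=1 ship[1->2]=1 ship[0->1]=2 prod=4 -> [26 14 8 1]
Step 12: demand=4,sold=1 ship[2->3]=1 ship[1->2]=1 ship[0->1]=2 prod=4 -> [28 15 8 1]
First stockout at step 6

6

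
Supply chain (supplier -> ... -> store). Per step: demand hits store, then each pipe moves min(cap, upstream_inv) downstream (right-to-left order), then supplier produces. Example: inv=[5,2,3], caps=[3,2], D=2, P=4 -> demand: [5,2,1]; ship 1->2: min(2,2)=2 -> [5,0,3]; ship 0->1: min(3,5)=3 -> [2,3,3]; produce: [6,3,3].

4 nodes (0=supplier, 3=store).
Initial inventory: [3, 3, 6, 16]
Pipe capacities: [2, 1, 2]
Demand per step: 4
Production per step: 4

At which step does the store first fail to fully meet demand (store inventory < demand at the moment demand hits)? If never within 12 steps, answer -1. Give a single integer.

Step 1: demand=4,sold=4 ship[2->3]=2 ship[1->2]=1 ship[0->1]=2 prod=4 -> [5 4 5 14]
Step 2: demand=4,sold=4 ship[2->3]=2 ship[1->2]=1 ship[0->1]=2 prod=4 -> [7 5 4 12]
Step 3: demand=4,sold=4 ship[2->3]=2 ship[1->2]=1 ship[0->1]=2 prod=4 -> [9 6 3 10]
Step 4: demand=4,sold=4 ship[2->3]=2 ship[1->2]=1 ship[0->1]=2 prod=4 -> [11 7 2 8]
Step 5: demand=4,sold=4 ship[2->3]=2 ship[1->2]=1 ship[0->1]=2 prod=4 -> [13 8 1 6]
Step 6: demand=4,sold=4 ship[2->3]=1 ship[1->2]=1 ship[0->1]=2 prod=4 -> [15 9 1 3]
Step 7: demand=4,sold=3 ship[2->3]=1 ship[1->2]=1 ship[0->1]=2 prod=4 -> [17 10 1 1]
Step 8: demand=4,sold=1 ship[2->3]=1 ship[1->2]=1 ship[0->1]=2 prod=4 -> [19 11 1 1]
Step 9: demand=4,sold=1 ship[2->3]=1 ship[1->2]=1 ship[0->1]=2 prod=4 -> [21 12 1 1]
Step 10: demand=4,sold=1 ship[2->3]=1 ship[1->2]=1 ship[0->1]=2 prod=4 -> [23 13 1 1]
Step 11: demand=4,sold=1 ship[2->3]=1 ship[1->2]=1 ship[0->1]=2 prod=4 -> [25 14 1 1]
Step 12: demand=4,sold=1 ship[2->3]=1 ship[1->2]=1 ship[0->1]=2 prod=4 -> [27 15 1 1]
First stockout at step 7

7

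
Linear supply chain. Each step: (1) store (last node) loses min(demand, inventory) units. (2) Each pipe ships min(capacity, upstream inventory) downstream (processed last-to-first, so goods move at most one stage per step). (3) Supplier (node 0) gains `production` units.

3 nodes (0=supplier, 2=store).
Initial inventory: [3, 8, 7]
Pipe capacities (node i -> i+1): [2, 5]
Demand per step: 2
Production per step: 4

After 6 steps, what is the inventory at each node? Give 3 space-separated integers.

Step 1: demand=2,sold=2 ship[1->2]=5 ship[0->1]=2 prod=4 -> inv=[5 5 10]
Step 2: demand=2,sold=2 ship[1->2]=5 ship[0->1]=2 prod=4 -> inv=[7 2 13]
Step 3: demand=2,sold=2 ship[1->2]=2 ship[0->1]=2 prod=4 -> inv=[9 2 13]
Step 4: demand=2,sold=2 ship[1->2]=2 ship[0->1]=2 prod=4 -> inv=[11 2 13]
Step 5: demand=2,sold=2 ship[1->2]=2 ship[0->1]=2 prod=4 -> inv=[13 2 13]
Step 6: demand=2,sold=2 ship[1->2]=2 ship[0->1]=2 prod=4 -> inv=[15 2 13]

15 2 13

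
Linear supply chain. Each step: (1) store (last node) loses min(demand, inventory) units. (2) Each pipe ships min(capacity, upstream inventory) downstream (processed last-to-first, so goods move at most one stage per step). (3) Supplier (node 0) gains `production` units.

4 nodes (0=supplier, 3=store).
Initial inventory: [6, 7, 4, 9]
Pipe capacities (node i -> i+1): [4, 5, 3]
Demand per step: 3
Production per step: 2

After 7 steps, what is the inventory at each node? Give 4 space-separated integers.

Step 1: demand=3,sold=3 ship[2->3]=3 ship[1->2]=5 ship[0->1]=4 prod=2 -> inv=[4 6 6 9]
Step 2: demand=3,sold=3 ship[2->3]=3 ship[1->2]=5 ship[0->1]=4 prod=2 -> inv=[2 5 8 9]
Step 3: demand=3,sold=3 ship[2->3]=3 ship[1->2]=5 ship[0->1]=2 prod=2 -> inv=[2 2 10 9]
Step 4: demand=3,sold=3 ship[2->3]=3 ship[1->2]=2 ship[0->1]=2 prod=2 -> inv=[2 2 9 9]
Step 5: demand=3,sold=3 ship[2->3]=3 ship[1->2]=2 ship[0->1]=2 prod=2 -> inv=[2 2 8 9]
Step 6: demand=3,sold=3 ship[2->3]=3 ship[1->2]=2 ship[0->1]=2 prod=2 -> inv=[2 2 7 9]
Step 7: demand=3,sold=3 ship[2->3]=3 ship[1->2]=2 ship[0->1]=2 prod=2 -> inv=[2 2 6 9]

2 2 6 9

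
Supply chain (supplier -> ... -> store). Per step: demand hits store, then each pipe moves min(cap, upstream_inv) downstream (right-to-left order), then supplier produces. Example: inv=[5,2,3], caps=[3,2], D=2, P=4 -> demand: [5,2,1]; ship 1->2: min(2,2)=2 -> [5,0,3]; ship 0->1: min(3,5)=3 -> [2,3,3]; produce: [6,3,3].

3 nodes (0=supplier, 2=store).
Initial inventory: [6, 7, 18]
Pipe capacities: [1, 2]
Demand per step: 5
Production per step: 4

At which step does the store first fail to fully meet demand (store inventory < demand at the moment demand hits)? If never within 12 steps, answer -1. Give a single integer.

Step 1: demand=5,sold=5 ship[1->2]=2 ship[0->1]=1 prod=4 -> [9 6 15]
Step 2: demand=5,sold=5 ship[1->2]=2 ship[0->1]=1 prod=4 -> [12 5 12]
Step 3: demand=5,sold=5 ship[1->2]=2 ship[0->1]=1 prod=4 -> [15 4 9]
Step 4: demand=5,sold=5 ship[1->2]=2 ship[0->1]=1 prod=4 -> [18 3 6]
Step 5: demand=5,sold=5 ship[1->2]=2 ship[0->1]=1 prod=4 -> [21 2 3]
Step 6: demand=5,sold=3 ship[1->2]=2 ship[0->1]=1 prod=4 -> [24 1 2]
Step 7: demand=5,sold=2 ship[1->2]=1 ship[0->1]=1 prod=4 -> [27 1 1]
Step 8: demand=5,sold=1 ship[1->2]=1 ship[0->1]=1 prod=4 -> [30 1 1]
Step 9: demand=5,sold=1 ship[1->2]=1 ship[0->1]=1 prod=4 -> [33 1 1]
Step 10: demand=5,sold=1 ship[1->2]=1 ship[0->1]=1 prod=4 -> [36 1 1]
Step 11: demand=5,sold=1 ship[1->2]=1 ship[0->1]=1 prod=4 -> [39 1 1]
Step 12: demand=5,sold=1 ship[1->2]=1 ship[0->1]=1 prod=4 -> [42 1 1]
First stockout at step 6

6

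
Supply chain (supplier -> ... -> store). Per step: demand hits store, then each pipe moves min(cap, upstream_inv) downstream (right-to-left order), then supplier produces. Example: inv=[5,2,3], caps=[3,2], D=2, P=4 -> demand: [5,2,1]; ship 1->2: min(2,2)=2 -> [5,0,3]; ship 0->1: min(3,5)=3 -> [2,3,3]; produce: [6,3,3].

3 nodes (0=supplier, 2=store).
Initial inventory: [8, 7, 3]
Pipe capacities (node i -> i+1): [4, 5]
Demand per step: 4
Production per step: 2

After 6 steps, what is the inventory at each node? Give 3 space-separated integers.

Step 1: demand=4,sold=3 ship[1->2]=5 ship[0->1]=4 prod=2 -> inv=[6 6 5]
Step 2: demand=4,sold=4 ship[1->2]=5 ship[0->1]=4 prod=2 -> inv=[4 5 6]
Step 3: demand=4,sold=4 ship[1->2]=5 ship[0->1]=4 prod=2 -> inv=[2 4 7]
Step 4: demand=4,sold=4 ship[1->2]=4 ship[0->1]=2 prod=2 -> inv=[2 2 7]
Step 5: demand=4,sold=4 ship[1->2]=2 ship[0->1]=2 prod=2 -> inv=[2 2 5]
Step 6: demand=4,sold=4 ship[1->2]=2 ship[0->1]=2 prod=2 -> inv=[2 2 3]

2 2 3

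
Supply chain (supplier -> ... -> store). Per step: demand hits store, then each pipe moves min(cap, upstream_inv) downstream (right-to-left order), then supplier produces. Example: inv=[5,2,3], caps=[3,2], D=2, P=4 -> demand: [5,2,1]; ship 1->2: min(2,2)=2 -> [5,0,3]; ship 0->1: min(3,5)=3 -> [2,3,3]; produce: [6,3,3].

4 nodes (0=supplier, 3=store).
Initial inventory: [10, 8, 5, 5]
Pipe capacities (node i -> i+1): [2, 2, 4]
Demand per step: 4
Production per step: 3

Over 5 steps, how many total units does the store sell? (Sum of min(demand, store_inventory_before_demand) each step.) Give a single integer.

Answer: 16

Derivation:
Step 1: sold=4 (running total=4) -> [11 8 3 5]
Step 2: sold=4 (running total=8) -> [12 8 2 4]
Step 3: sold=4 (running total=12) -> [13 8 2 2]
Step 4: sold=2 (running total=14) -> [14 8 2 2]
Step 5: sold=2 (running total=16) -> [15 8 2 2]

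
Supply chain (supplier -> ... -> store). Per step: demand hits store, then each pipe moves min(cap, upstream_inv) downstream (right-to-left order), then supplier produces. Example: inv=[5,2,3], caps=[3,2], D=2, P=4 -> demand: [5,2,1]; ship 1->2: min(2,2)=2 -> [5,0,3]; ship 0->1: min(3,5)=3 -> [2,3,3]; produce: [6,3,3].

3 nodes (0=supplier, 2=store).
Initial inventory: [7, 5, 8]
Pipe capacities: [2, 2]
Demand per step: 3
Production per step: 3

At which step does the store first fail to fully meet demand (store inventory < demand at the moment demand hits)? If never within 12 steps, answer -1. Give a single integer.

Step 1: demand=3,sold=3 ship[1->2]=2 ship[0->1]=2 prod=3 -> [8 5 7]
Step 2: demand=3,sold=3 ship[1->2]=2 ship[0->1]=2 prod=3 -> [9 5 6]
Step 3: demand=3,sold=3 ship[1->2]=2 ship[0->1]=2 prod=3 -> [10 5 5]
Step 4: demand=3,sold=3 ship[1->2]=2 ship[0->1]=2 prod=3 -> [11 5 4]
Step 5: demand=3,sold=3 ship[1->2]=2 ship[0->1]=2 prod=3 -> [12 5 3]
Step 6: demand=3,sold=3 ship[1->2]=2 ship[0->1]=2 prod=3 -> [13 5 2]
Step 7: demand=3,sold=2 ship[1->2]=2 ship[0->1]=2 prod=3 -> [14 5 2]
Step 8: demand=3,sold=2 ship[1->2]=2 ship[0->1]=2 prod=3 -> [15 5 2]
Step 9: demand=3,sold=2 ship[1->2]=2 ship[0->1]=2 prod=3 -> [16 5 2]
Step 10: demand=3,sold=2 ship[1->2]=2 ship[0->1]=2 prod=3 -> [17 5 2]
Step 11: demand=3,sold=2 ship[1->2]=2 ship[0->1]=2 prod=3 -> [18 5 2]
Step 12: demand=3,sold=2 ship[1->2]=2 ship[0->1]=2 prod=3 -> [19 5 2]
First stockout at step 7

7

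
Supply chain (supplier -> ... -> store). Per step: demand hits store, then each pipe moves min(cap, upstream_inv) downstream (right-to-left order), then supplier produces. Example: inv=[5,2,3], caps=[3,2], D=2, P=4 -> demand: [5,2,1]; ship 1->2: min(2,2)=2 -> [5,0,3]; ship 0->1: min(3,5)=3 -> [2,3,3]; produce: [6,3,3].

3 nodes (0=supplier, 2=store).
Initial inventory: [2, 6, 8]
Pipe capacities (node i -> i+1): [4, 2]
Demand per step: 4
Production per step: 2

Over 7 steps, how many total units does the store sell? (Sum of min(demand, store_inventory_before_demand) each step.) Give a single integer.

Step 1: sold=4 (running total=4) -> [2 6 6]
Step 2: sold=4 (running total=8) -> [2 6 4]
Step 3: sold=4 (running total=12) -> [2 6 2]
Step 4: sold=2 (running total=14) -> [2 6 2]
Step 5: sold=2 (running total=16) -> [2 6 2]
Step 6: sold=2 (running total=18) -> [2 6 2]
Step 7: sold=2 (running total=20) -> [2 6 2]

Answer: 20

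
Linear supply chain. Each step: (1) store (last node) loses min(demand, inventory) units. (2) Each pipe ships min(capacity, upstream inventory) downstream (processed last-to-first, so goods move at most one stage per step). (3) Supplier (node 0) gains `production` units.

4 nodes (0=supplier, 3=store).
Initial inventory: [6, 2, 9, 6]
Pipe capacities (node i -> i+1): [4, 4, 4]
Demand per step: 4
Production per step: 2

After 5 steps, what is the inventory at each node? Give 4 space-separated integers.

Step 1: demand=4,sold=4 ship[2->3]=4 ship[1->2]=2 ship[0->1]=4 prod=2 -> inv=[4 4 7 6]
Step 2: demand=4,sold=4 ship[2->3]=4 ship[1->2]=4 ship[0->1]=4 prod=2 -> inv=[2 4 7 6]
Step 3: demand=4,sold=4 ship[2->3]=4 ship[1->2]=4 ship[0->1]=2 prod=2 -> inv=[2 2 7 6]
Step 4: demand=4,sold=4 ship[2->3]=4 ship[1->2]=2 ship[0->1]=2 prod=2 -> inv=[2 2 5 6]
Step 5: demand=4,sold=4 ship[2->3]=4 ship[1->2]=2 ship[0->1]=2 prod=2 -> inv=[2 2 3 6]

2 2 3 6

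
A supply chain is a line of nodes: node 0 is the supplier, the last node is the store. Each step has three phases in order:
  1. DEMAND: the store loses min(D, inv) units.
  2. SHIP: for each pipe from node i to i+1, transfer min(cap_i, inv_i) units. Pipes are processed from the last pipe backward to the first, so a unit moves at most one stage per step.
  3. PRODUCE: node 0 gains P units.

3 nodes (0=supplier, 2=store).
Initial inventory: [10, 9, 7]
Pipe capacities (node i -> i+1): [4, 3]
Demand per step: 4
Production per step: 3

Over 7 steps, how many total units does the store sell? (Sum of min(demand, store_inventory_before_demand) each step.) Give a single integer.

Answer: 25

Derivation:
Step 1: sold=4 (running total=4) -> [9 10 6]
Step 2: sold=4 (running total=8) -> [8 11 5]
Step 3: sold=4 (running total=12) -> [7 12 4]
Step 4: sold=4 (running total=16) -> [6 13 3]
Step 5: sold=3 (running total=19) -> [5 14 3]
Step 6: sold=3 (running total=22) -> [4 15 3]
Step 7: sold=3 (running total=25) -> [3 16 3]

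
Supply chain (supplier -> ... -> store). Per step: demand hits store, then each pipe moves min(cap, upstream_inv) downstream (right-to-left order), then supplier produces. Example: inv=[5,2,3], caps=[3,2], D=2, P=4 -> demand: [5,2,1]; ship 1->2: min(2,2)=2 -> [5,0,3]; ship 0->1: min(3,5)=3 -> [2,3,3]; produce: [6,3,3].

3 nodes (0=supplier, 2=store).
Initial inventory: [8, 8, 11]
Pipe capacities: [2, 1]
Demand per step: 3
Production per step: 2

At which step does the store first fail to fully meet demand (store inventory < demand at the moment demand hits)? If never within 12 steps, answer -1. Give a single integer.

Step 1: demand=3,sold=3 ship[1->2]=1 ship[0->1]=2 prod=2 -> [8 9 9]
Step 2: demand=3,sold=3 ship[1->2]=1 ship[0->1]=2 prod=2 -> [8 10 7]
Step 3: demand=3,sold=3 ship[1->2]=1 ship[0->1]=2 prod=2 -> [8 11 5]
Step 4: demand=3,sold=3 ship[1->2]=1 ship[0->1]=2 prod=2 -> [8 12 3]
Step 5: demand=3,sold=3 ship[1->2]=1 ship[0->1]=2 prod=2 -> [8 13 1]
Step 6: demand=3,sold=1 ship[1->2]=1 ship[0->1]=2 prod=2 -> [8 14 1]
Step 7: demand=3,sold=1 ship[1->2]=1 ship[0->1]=2 prod=2 -> [8 15 1]
Step 8: demand=3,sold=1 ship[1->2]=1 ship[0->1]=2 prod=2 -> [8 16 1]
Step 9: demand=3,sold=1 ship[1->2]=1 ship[0->1]=2 prod=2 -> [8 17 1]
Step 10: demand=3,sold=1 ship[1->2]=1 ship[0->1]=2 prod=2 -> [8 18 1]
Step 11: demand=3,sold=1 ship[1->2]=1 ship[0->1]=2 prod=2 -> [8 19 1]
Step 12: demand=3,sold=1 ship[1->2]=1 ship[0->1]=2 prod=2 -> [8 20 1]
First stockout at step 6

6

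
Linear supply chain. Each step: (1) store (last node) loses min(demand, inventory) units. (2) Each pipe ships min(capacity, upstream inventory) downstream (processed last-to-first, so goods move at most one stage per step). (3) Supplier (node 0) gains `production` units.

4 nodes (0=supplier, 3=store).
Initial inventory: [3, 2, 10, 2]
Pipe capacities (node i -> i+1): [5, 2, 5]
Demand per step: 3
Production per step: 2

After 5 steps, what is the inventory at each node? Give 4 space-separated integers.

Step 1: demand=3,sold=2 ship[2->3]=5 ship[1->2]=2 ship[0->1]=3 prod=2 -> inv=[2 3 7 5]
Step 2: demand=3,sold=3 ship[2->3]=5 ship[1->2]=2 ship[0->1]=2 prod=2 -> inv=[2 3 4 7]
Step 3: demand=3,sold=3 ship[2->3]=4 ship[1->2]=2 ship[0->1]=2 prod=2 -> inv=[2 3 2 8]
Step 4: demand=3,sold=3 ship[2->3]=2 ship[1->2]=2 ship[0->1]=2 prod=2 -> inv=[2 3 2 7]
Step 5: demand=3,sold=3 ship[2->3]=2 ship[1->2]=2 ship[0->1]=2 prod=2 -> inv=[2 3 2 6]

2 3 2 6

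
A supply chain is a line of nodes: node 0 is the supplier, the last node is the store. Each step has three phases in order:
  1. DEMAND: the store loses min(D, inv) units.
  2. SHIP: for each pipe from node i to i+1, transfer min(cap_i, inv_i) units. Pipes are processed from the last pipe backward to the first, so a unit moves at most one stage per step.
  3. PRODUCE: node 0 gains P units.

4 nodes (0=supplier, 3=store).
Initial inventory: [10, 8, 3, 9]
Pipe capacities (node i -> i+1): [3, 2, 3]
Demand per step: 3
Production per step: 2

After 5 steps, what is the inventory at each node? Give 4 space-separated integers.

Step 1: demand=3,sold=3 ship[2->3]=3 ship[1->2]=2 ship[0->1]=3 prod=2 -> inv=[9 9 2 9]
Step 2: demand=3,sold=3 ship[2->3]=2 ship[1->2]=2 ship[0->1]=3 prod=2 -> inv=[8 10 2 8]
Step 3: demand=3,sold=3 ship[2->3]=2 ship[1->2]=2 ship[0->1]=3 prod=2 -> inv=[7 11 2 7]
Step 4: demand=3,sold=3 ship[2->3]=2 ship[1->2]=2 ship[0->1]=3 prod=2 -> inv=[6 12 2 6]
Step 5: demand=3,sold=3 ship[2->3]=2 ship[1->2]=2 ship[0->1]=3 prod=2 -> inv=[5 13 2 5]

5 13 2 5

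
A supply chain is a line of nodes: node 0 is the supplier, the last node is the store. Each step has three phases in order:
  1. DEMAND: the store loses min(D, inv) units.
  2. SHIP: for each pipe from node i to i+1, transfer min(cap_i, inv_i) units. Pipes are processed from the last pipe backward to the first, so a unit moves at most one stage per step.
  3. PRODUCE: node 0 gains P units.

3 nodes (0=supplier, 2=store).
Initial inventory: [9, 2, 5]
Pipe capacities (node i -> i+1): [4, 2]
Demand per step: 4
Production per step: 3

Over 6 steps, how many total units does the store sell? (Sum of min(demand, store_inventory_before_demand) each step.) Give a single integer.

Answer: 15

Derivation:
Step 1: sold=4 (running total=4) -> [8 4 3]
Step 2: sold=3 (running total=7) -> [7 6 2]
Step 3: sold=2 (running total=9) -> [6 8 2]
Step 4: sold=2 (running total=11) -> [5 10 2]
Step 5: sold=2 (running total=13) -> [4 12 2]
Step 6: sold=2 (running total=15) -> [3 14 2]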